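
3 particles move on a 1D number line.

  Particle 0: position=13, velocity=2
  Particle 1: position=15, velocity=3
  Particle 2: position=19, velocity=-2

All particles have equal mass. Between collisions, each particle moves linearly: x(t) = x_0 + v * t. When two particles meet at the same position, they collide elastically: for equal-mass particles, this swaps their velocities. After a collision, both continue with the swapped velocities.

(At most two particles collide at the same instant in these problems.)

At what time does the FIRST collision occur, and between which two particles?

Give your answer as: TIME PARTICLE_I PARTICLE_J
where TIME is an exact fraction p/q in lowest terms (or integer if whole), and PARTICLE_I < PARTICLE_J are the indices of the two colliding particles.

Answer: 4/5 1 2

Derivation:
Pair (0,1): pos 13,15 vel 2,3 -> not approaching (rel speed -1 <= 0)
Pair (1,2): pos 15,19 vel 3,-2 -> gap=4, closing at 5/unit, collide at t=4/5
Earliest collision: t=4/5 between 1 and 2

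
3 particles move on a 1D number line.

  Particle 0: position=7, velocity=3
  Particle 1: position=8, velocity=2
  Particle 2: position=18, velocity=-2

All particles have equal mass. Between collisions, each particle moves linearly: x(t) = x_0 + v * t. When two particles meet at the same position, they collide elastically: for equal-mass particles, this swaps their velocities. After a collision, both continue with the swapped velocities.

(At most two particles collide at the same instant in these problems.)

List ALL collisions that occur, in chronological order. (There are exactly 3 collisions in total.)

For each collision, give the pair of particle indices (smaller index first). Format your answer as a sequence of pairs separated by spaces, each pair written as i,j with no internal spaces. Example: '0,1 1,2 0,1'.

Collision at t=1: particles 0 and 1 swap velocities; positions: p0=10 p1=10 p2=16; velocities now: v0=2 v1=3 v2=-2
Collision at t=11/5: particles 1 and 2 swap velocities; positions: p0=62/5 p1=68/5 p2=68/5; velocities now: v0=2 v1=-2 v2=3
Collision at t=5/2: particles 0 and 1 swap velocities; positions: p0=13 p1=13 p2=29/2; velocities now: v0=-2 v1=2 v2=3

Answer: 0,1 1,2 0,1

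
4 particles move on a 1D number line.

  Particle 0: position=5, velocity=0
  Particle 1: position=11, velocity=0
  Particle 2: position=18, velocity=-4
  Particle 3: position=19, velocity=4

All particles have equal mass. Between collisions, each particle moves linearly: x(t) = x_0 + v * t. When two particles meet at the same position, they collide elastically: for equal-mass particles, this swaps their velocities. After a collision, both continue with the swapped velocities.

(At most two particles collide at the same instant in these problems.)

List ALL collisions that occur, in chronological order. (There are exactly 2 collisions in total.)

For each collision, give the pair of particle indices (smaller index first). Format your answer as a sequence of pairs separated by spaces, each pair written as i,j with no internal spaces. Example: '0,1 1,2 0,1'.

Answer: 1,2 0,1

Derivation:
Collision at t=7/4: particles 1 and 2 swap velocities; positions: p0=5 p1=11 p2=11 p3=26; velocities now: v0=0 v1=-4 v2=0 v3=4
Collision at t=13/4: particles 0 and 1 swap velocities; positions: p0=5 p1=5 p2=11 p3=32; velocities now: v0=-4 v1=0 v2=0 v3=4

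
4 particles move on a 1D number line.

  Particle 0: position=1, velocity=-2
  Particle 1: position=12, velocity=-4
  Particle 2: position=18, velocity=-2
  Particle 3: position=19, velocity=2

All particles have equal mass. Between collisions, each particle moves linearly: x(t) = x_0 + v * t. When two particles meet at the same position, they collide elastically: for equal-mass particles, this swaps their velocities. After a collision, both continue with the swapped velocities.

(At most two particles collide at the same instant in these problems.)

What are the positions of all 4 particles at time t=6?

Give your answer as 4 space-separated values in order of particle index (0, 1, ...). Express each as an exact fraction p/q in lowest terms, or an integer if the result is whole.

Answer: -12 -11 6 31

Derivation:
Collision at t=11/2: particles 0 and 1 swap velocities; positions: p0=-10 p1=-10 p2=7 p3=30; velocities now: v0=-4 v1=-2 v2=-2 v3=2
Advance to t=6 (no further collisions before then); velocities: v0=-4 v1=-2 v2=-2 v3=2; positions = -12 -11 6 31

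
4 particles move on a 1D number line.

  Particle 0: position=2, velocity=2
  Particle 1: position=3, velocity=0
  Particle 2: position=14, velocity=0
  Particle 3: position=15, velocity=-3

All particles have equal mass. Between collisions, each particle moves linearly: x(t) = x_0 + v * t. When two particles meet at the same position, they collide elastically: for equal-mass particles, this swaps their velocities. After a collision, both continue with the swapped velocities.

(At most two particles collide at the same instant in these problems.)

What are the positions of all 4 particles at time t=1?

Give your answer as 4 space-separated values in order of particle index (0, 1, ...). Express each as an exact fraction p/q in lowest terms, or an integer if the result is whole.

Collision at t=1/3: particles 2 and 3 swap velocities; positions: p0=8/3 p1=3 p2=14 p3=14; velocities now: v0=2 v1=0 v2=-3 v3=0
Collision at t=1/2: particles 0 and 1 swap velocities; positions: p0=3 p1=3 p2=27/2 p3=14; velocities now: v0=0 v1=2 v2=-3 v3=0
Advance to t=1 (no further collisions before then); velocities: v0=0 v1=2 v2=-3 v3=0; positions = 3 4 12 14

Answer: 3 4 12 14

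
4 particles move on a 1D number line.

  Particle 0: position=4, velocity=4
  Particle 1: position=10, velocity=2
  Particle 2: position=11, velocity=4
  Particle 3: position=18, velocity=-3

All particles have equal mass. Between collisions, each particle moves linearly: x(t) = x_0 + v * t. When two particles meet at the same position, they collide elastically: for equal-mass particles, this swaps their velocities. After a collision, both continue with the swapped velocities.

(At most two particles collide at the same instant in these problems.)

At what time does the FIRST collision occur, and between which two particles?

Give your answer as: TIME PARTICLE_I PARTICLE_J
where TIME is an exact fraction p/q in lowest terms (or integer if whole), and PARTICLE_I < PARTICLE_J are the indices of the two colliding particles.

Answer: 1 2 3

Derivation:
Pair (0,1): pos 4,10 vel 4,2 -> gap=6, closing at 2/unit, collide at t=3
Pair (1,2): pos 10,11 vel 2,4 -> not approaching (rel speed -2 <= 0)
Pair (2,3): pos 11,18 vel 4,-3 -> gap=7, closing at 7/unit, collide at t=1
Earliest collision: t=1 between 2 and 3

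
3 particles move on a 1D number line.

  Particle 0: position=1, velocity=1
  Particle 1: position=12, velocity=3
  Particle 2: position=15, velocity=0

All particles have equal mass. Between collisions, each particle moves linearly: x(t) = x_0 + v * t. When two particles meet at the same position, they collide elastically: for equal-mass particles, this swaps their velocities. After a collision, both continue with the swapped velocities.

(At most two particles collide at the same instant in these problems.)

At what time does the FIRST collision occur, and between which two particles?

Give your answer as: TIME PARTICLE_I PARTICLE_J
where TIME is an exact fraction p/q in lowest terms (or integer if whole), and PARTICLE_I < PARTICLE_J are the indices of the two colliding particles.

Answer: 1 1 2

Derivation:
Pair (0,1): pos 1,12 vel 1,3 -> not approaching (rel speed -2 <= 0)
Pair (1,2): pos 12,15 vel 3,0 -> gap=3, closing at 3/unit, collide at t=1
Earliest collision: t=1 between 1 and 2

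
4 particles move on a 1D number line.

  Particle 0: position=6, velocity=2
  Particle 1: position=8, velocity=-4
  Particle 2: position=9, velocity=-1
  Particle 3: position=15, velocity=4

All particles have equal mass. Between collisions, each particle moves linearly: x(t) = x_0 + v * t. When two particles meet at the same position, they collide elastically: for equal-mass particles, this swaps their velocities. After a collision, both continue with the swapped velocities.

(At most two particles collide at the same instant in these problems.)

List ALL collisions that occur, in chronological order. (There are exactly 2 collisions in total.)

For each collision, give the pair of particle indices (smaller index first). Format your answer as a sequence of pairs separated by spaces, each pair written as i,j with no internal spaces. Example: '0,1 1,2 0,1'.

Answer: 0,1 1,2

Derivation:
Collision at t=1/3: particles 0 and 1 swap velocities; positions: p0=20/3 p1=20/3 p2=26/3 p3=49/3; velocities now: v0=-4 v1=2 v2=-1 v3=4
Collision at t=1: particles 1 and 2 swap velocities; positions: p0=4 p1=8 p2=8 p3=19; velocities now: v0=-4 v1=-1 v2=2 v3=4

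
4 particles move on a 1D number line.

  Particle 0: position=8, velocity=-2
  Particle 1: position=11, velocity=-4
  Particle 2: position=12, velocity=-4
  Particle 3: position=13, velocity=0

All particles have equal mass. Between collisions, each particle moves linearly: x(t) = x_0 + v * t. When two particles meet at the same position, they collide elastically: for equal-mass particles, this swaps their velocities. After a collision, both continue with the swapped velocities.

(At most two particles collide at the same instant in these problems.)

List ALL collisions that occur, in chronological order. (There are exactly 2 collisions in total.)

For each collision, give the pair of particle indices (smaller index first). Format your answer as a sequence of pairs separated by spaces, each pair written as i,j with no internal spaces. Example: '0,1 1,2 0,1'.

Collision at t=3/2: particles 0 and 1 swap velocities; positions: p0=5 p1=5 p2=6 p3=13; velocities now: v0=-4 v1=-2 v2=-4 v3=0
Collision at t=2: particles 1 and 2 swap velocities; positions: p0=3 p1=4 p2=4 p3=13; velocities now: v0=-4 v1=-4 v2=-2 v3=0

Answer: 0,1 1,2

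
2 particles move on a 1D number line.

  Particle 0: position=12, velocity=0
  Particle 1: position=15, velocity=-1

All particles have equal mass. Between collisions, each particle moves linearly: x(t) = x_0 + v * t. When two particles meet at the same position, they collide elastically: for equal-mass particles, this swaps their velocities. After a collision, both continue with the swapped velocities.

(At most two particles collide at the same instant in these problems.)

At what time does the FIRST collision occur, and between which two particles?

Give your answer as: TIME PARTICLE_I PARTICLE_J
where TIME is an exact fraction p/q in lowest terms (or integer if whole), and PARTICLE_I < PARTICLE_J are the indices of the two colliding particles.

Pair (0,1): pos 12,15 vel 0,-1 -> gap=3, closing at 1/unit, collide at t=3
Earliest collision: t=3 between 0 and 1

Answer: 3 0 1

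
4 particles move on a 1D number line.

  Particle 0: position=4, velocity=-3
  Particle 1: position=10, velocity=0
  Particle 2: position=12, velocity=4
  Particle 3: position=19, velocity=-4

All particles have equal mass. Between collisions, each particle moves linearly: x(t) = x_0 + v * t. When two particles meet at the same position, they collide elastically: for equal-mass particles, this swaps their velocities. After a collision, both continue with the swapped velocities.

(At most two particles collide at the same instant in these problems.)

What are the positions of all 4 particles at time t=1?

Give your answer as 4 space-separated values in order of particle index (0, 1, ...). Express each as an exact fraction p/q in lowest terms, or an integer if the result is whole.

Collision at t=7/8: particles 2 and 3 swap velocities; positions: p0=11/8 p1=10 p2=31/2 p3=31/2; velocities now: v0=-3 v1=0 v2=-4 v3=4
Advance to t=1 (no further collisions before then); velocities: v0=-3 v1=0 v2=-4 v3=4; positions = 1 10 15 16

Answer: 1 10 15 16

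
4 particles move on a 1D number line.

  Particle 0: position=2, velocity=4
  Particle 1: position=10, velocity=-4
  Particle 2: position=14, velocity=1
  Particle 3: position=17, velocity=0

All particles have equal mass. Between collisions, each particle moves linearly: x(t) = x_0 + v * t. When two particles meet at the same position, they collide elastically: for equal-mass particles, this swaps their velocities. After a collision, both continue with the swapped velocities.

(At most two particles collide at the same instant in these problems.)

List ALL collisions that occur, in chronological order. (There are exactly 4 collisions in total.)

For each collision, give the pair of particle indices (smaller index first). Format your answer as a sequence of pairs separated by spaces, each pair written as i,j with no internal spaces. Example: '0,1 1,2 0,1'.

Answer: 0,1 2,3 1,2 2,3

Derivation:
Collision at t=1: particles 0 and 1 swap velocities; positions: p0=6 p1=6 p2=15 p3=17; velocities now: v0=-4 v1=4 v2=1 v3=0
Collision at t=3: particles 2 and 3 swap velocities; positions: p0=-2 p1=14 p2=17 p3=17; velocities now: v0=-4 v1=4 v2=0 v3=1
Collision at t=15/4: particles 1 and 2 swap velocities; positions: p0=-5 p1=17 p2=17 p3=71/4; velocities now: v0=-4 v1=0 v2=4 v3=1
Collision at t=4: particles 2 and 3 swap velocities; positions: p0=-6 p1=17 p2=18 p3=18; velocities now: v0=-4 v1=0 v2=1 v3=4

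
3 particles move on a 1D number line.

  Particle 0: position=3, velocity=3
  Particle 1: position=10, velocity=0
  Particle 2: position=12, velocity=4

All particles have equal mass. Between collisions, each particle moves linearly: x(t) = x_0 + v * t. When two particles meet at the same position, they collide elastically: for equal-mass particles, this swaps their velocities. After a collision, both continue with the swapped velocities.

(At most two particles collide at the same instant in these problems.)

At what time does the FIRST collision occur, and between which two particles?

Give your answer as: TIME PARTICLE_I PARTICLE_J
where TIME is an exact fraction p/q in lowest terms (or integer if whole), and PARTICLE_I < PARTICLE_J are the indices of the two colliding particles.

Pair (0,1): pos 3,10 vel 3,0 -> gap=7, closing at 3/unit, collide at t=7/3
Pair (1,2): pos 10,12 vel 0,4 -> not approaching (rel speed -4 <= 0)
Earliest collision: t=7/3 between 0 and 1

Answer: 7/3 0 1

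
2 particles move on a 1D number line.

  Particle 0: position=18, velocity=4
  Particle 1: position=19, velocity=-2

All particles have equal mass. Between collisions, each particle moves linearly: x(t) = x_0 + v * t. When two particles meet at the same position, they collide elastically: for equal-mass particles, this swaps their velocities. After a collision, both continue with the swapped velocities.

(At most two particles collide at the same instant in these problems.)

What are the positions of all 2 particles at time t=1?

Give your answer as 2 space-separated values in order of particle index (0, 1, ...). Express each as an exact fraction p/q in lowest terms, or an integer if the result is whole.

Collision at t=1/6: particles 0 and 1 swap velocities; positions: p0=56/3 p1=56/3; velocities now: v0=-2 v1=4
Advance to t=1 (no further collisions before then); velocities: v0=-2 v1=4; positions = 17 22

Answer: 17 22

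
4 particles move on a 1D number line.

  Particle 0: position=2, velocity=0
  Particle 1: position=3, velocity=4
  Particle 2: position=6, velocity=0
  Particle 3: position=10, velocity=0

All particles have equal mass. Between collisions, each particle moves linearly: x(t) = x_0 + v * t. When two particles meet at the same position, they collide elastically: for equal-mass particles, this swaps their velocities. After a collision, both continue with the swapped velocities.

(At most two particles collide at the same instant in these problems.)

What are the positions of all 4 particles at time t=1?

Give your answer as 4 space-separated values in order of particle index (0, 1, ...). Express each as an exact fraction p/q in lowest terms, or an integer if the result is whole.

Collision at t=3/4: particles 1 and 2 swap velocities; positions: p0=2 p1=6 p2=6 p3=10; velocities now: v0=0 v1=0 v2=4 v3=0
Advance to t=1 (no further collisions before then); velocities: v0=0 v1=0 v2=4 v3=0; positions = 2 6 7 10

Answer: 2 6 7 10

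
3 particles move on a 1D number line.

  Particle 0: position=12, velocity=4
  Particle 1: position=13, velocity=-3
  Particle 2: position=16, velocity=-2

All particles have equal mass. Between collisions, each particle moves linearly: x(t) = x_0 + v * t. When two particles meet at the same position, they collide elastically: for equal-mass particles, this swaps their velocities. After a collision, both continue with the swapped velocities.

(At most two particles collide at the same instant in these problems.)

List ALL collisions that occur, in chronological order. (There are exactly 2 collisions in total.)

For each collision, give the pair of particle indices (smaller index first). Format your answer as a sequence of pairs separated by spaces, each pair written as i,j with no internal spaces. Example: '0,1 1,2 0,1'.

Collision at t=1/7: particles 0 and 1 swap velocities; positions: p0=88/7 p1=88/7 p2=110/7; velocities now: v0=-3 v1=4 v2=-2
Collision at t=2/3: particles 1 and 2 swap velocities; positions: p0=11 p1=44/3 p2=44/3; velocities now: v0=-3 v1=-2 v2=4

Answer: 0,1 1,2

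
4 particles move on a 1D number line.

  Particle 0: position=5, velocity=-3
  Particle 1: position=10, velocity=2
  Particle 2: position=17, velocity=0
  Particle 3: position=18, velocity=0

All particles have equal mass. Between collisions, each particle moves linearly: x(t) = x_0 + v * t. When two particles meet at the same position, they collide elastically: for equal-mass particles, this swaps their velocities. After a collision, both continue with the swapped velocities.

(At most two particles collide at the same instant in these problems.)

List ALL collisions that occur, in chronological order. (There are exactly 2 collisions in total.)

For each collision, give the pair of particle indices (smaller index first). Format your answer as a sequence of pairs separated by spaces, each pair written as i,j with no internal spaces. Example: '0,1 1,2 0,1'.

Collision at t=7/2: particles 1 and 2 swap velocities; positions: p0=-11/2 p1=17 p2=17 p3=18; velocities now: v0=-3 v1=0 v2=2 v3=0
Collision at t=4: particles 2 and 3 swap velocities; positions: p0=-7 p1=17 p2=18 p3=18; velocities now: v0=-3 v1=0 v2=0 v3=2

Answer: 1,2 2,3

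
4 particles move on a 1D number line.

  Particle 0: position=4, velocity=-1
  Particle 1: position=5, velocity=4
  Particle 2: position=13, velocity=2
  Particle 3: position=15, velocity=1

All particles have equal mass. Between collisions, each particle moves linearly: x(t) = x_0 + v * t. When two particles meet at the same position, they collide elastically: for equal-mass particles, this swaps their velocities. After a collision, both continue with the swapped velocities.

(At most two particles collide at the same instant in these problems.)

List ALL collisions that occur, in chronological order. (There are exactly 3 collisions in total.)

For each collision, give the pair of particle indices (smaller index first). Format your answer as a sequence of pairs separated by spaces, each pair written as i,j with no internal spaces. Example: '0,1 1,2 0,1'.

Collision at t=2: particles 2 and 3 swap velocities; positions: p0=2 p1=13 p2=17 p3=17; velocities now: v0=-1 v1=4 v2=1 v3=2
Collision at t=10/3: particles 1 and 2 swap velocities; positions: p0=2/3 p1=55/3 p2=55/3 p3=59/3; velocities now: v0=-1 v1=1 v2=4 v3=2
Collision at t=4: particles 2 and 3 swap velocities; positions: p0=0 p1=19 p2=21 p3=21; velocities now: v0=-1 v1=1 v2=2 v3=4

Answer: 2,3 1,2 2,3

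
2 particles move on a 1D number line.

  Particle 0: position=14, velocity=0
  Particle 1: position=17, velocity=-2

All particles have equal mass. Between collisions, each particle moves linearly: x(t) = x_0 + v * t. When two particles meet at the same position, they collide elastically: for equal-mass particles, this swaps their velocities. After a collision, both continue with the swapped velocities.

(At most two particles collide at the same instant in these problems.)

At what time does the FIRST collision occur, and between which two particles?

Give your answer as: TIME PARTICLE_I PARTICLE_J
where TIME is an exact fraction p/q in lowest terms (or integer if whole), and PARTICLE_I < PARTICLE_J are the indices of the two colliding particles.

Answer: 3/2 0 1

Derivation:
Pair (0,1): pos 14,17 vel 0,-2 -> gap=3, closing at 2/unit, collide at t=3/2
Earliest collision: t=3/2 between 0 and 1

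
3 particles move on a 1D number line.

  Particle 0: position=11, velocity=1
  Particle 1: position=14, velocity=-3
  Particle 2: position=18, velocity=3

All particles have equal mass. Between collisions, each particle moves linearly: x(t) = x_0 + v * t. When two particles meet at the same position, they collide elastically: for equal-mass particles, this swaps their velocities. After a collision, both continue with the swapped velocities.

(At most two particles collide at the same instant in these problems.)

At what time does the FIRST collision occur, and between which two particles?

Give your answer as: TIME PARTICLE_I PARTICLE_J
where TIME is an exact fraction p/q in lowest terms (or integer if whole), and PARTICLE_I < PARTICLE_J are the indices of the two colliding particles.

Answer: 3/4 0 1

Derivation:
Pair (0,1): pos 11,14 vel 1,-3 -> gap=3, closing at 4/unit, collide at t=3/4
Pair (1,2): pos 14,18 vel -3,3 -> not approaching (rel speed -6 <= 0)
Earliest collision: t=3/4 between 0 and 1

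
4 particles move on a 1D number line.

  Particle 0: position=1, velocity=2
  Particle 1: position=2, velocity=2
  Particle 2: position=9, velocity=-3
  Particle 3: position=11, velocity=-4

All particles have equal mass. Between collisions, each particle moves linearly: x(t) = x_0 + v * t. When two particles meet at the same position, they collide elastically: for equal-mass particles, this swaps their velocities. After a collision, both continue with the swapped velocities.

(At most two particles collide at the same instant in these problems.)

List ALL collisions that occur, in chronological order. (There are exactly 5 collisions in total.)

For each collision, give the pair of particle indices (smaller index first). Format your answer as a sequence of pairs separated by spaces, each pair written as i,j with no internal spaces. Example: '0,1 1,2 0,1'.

Answer: 1,2 2,3 0,1 1,2 0,1

Derivation:
Collision at t=7/5: particles 1 and 2 swap velocities; positions: p0=19/5 p1=24/5 p2=24/5 p3=27/5; velocities now: v0=2 v1=-3 v2=2 v3=-4
Collision at t=3/2: particles 2 and 3 swap velocities; positions: p0=4 p1=9/2 p2=5 p3=5; velocities now: v0=2 v1=-3 v2=-4 v3=2
Collision at t=8/5: particles 0 and 1 swap velocities; positions: p0=21/5 p1=21/5 p2=23/5 p3=26/5; velocities now: v0=-3 v1=2 v2=-4 v3=2
Collision at t=5/3: particles 1 and 2 swap velocities; positions: p0=4 p1=13/3 p2=13/3 p3=16/3; velocities now: v0=-3 v1=-4 v2=2 v3=2
Collision at t=2: particles 0 and 1 swap velocities; positions: p0=3 p1=3 p2=5 p3=6; velocities now: v0=-4 v1=-3 v2=2 v3=2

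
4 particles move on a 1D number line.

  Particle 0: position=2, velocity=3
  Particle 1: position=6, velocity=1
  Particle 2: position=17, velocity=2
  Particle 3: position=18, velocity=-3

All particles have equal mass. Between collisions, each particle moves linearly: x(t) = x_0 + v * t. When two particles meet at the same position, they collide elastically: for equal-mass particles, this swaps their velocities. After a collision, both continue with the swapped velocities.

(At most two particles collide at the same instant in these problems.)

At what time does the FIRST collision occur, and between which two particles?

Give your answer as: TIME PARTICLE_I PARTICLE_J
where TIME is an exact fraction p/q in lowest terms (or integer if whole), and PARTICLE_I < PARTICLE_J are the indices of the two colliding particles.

Pair (0,1): pos 2,6 vel 3,1 -> gap=4, closing at 2/unit, collide at t=2
Pair (1,2): pos 6,17 vel 1,2 -> not approaching (rel speed -1 <= 0)
Pair (2,3): pos 17,18 vel 2,-3 -> gap=1, closing at 5/unit, collide at t=1/5
Earliest collision: t=1/5 between 2 and 3

Answer: 1/5 2 3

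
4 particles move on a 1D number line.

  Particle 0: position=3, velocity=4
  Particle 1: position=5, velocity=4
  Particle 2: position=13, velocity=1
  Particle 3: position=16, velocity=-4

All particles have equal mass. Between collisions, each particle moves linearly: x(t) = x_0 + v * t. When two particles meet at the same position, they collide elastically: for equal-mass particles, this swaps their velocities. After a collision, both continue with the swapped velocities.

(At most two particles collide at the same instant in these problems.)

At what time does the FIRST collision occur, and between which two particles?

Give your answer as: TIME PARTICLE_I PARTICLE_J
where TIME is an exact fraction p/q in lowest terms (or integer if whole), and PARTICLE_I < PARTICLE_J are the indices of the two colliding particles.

Answer: 3/5 2 3

Derivation:
Pair (0,1): pos 3,5 vel 4,4 -> not approaching (rel speed 0 <= 0)
Pair (1,2): pos 5,13 vel 4,1 -> gap=8, closing at 3/unit, collide at t=8/3
Pair (2,3): pos 13,16 vel 1,-4 -> gap=3, closing at 5/unit, collide at t=3/5
Earliest collision: t=3/5 between 2 and 3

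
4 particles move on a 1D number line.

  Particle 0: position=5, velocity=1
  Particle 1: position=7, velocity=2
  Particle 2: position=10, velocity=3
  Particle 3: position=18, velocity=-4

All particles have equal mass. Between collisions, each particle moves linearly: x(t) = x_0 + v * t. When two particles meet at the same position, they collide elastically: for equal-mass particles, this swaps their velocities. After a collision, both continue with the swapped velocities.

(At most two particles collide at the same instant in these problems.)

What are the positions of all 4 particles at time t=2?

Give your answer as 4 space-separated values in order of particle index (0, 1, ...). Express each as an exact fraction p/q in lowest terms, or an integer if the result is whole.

Answer: 7 10 11 16

Derivation:
Collision at t=8/7: particles 2 and 3 swap velocities; positions: p0=43/7 p1=65/7 p2=94/7 p3=94/7; velocities now: v0=1 v1=2 v2=-4 v3=3
Collision at t=11/6: particles 1 and 2 swap velocities; positions: p0=41/6 p1=32/3 p2=32/3 p3=31/2; velocities now: v0=1 v1=-4 v2=2 v3=3
Advance to t=2 (no further collisions before then); velocities: v0=1 v1=-4 v2=2 v3=3; positions = 7 10 11 16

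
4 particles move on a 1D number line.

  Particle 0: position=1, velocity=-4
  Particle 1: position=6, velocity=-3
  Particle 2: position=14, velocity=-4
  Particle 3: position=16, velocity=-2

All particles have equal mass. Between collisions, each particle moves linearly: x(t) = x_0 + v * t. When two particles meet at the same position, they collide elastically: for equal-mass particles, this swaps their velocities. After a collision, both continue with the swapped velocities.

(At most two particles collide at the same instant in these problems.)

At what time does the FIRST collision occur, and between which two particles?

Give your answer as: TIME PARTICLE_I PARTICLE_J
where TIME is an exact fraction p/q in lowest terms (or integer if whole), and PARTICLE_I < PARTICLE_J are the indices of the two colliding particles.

Answer: 8 1 2

Derivation:
Pair (0,1): pos 1,6 vel -4,-3 -> not approaching (rel speed -1 <= 0)
Pair (1,2): pos 6,14 vel -3,-4 -> gap=8, closing at 1/unit, collide at t=8
Pair (2,3): pos 14,16 vel -4,-2 -> not approaching (rel speed -2 <= 0)
Earliest collision: t=8 between 1 and 2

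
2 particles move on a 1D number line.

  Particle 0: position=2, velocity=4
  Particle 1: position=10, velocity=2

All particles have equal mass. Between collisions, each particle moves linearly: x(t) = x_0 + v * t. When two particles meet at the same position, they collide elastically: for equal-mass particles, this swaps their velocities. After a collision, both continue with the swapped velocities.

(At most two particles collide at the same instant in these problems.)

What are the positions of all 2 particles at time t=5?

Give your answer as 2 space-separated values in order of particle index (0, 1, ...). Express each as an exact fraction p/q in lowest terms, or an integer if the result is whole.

Collision at t=4: particles 0 and 1 swap velocities; positions: p0=18 p1=18; velocities now: v0=2 v1=4
Advance to t=5 (no further collisions before then); velocities: v0=2 v1=4; positions = 20 22

Answer: 20 22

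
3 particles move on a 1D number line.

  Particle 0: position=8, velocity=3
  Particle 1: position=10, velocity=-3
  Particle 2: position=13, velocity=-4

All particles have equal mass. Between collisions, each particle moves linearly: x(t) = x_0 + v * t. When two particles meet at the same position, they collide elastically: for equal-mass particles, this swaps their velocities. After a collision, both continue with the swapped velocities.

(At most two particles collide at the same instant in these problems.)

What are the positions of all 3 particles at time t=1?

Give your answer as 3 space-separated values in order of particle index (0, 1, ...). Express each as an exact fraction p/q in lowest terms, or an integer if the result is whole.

Collision at t=1/3: particles 0 and 1 swap velocities; positions: p0=9 p1=9 p2=35/3; velocities now: v0=-3 v1=3 v2=-4
Collision at t=5/7: particles 1 and 2 swap velocities; positions: p0=55/7 p1=71/7 p2=71/7; velocities now: v0=-3 v1=-4 v2=3
Advance to t=1 (no further collisions before then); velocities: v0=-3 v1=-4 v2=3; positions = 7 9 11

Answer: 7 9 11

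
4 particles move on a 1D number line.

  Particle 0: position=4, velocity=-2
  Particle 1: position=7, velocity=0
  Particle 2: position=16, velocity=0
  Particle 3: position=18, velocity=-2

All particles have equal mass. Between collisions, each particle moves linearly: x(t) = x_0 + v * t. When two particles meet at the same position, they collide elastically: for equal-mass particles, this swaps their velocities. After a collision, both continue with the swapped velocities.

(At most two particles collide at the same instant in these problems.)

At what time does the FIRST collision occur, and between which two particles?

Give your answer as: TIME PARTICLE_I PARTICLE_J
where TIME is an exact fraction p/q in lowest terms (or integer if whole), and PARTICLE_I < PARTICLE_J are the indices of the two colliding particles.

Pair (0,1): pos 4,7 vel -2,0 -> not approaching (rel speed -2 <= 0)
Pair (1,2): pos 7,16 vel 0,0 -> not approaching (rel speed 0 <= 0)
Pair (2,3): pos 16,18 vel 0,-2 -> gap=2, closing at 2/unit, collide at t=1
Earliest collision: t=1 between 2 and 3

Answer: 1 2 3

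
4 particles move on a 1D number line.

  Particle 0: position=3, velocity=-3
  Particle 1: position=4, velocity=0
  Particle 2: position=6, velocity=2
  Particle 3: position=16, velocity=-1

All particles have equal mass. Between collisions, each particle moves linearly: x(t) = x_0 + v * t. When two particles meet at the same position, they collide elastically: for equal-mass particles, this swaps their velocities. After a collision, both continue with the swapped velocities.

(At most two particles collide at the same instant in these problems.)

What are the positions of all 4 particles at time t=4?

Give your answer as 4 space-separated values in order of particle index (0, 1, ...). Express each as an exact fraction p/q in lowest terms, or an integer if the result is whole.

Collision at t=10/3: particles 2 and 3 swap velocities; positions: p0=-7 p1=4 p2=38/3 p3=38/3; velocities now: v0=-3 v1=0 v2=-1 v3=2
Advance to t=4 (no further collisions before then); velocities: v0=-3 v1=0 v2=-1 v3=2; positions = -9 4 12 14

Answer: -9 4 12 14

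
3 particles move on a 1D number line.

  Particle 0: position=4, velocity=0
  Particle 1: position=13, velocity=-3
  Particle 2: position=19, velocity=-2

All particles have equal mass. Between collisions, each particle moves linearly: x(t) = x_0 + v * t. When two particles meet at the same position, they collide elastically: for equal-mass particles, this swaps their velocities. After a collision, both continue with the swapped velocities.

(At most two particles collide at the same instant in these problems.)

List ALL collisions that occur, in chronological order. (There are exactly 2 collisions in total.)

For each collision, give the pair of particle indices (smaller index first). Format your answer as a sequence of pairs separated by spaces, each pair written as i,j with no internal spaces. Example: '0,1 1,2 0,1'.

Collision at t=3: particles 0 and 1 swap velocities; positions: p0=4 p1=4 p2=13; velocities now: v0=-3 v1=0 v2=-2
Collision at t=15/2: particles 1 and 2 swap velocities; positions: p0=-19/2 p1=4 p2=4; velocities now: v0=-3 v1=-2 v2=0

Answer: 0,1 1,2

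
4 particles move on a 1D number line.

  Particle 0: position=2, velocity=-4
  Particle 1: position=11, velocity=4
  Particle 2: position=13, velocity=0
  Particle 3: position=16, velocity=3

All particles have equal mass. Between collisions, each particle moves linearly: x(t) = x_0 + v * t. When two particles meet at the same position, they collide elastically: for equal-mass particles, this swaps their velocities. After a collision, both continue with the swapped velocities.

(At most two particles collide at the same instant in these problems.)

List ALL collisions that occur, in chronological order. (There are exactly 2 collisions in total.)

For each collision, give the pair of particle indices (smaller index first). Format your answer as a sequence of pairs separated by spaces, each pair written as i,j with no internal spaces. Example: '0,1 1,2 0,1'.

Collision at t=1/2: particles 1 and 2 swap velocities; positions: p0=0 p1=13 p2=13 p3=35/2; velocities now: v0=-4 v1=0 v2=4 v3=3
Collision at t=5: particles 2 and 3 swap velocities; positions: p0=-18 p1=13 p2=31 p3=31; velocities now: v0=-4 v1=0 v2=3 v3=4

Answer: 1,2 2,3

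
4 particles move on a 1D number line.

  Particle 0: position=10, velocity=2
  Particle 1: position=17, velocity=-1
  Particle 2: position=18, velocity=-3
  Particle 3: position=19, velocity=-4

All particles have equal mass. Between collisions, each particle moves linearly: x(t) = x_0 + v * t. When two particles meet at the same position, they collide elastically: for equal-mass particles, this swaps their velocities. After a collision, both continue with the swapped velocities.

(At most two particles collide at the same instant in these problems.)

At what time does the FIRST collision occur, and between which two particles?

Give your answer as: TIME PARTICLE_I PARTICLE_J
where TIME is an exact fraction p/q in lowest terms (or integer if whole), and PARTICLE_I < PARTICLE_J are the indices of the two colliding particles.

Answer: 1/2 1 2

Derivation:
Pair (0,1): pos 10,17 vel 2,-1 -> gap=7, closing at 3/unit, collide at t=7/3
Pair (1,2): pos 17,18 vel -1,-3 -> gap=1, closing at 2/unit, collide at t=1/2
Pair (2,3): pos 18,19 vel -3,-4 -> gap=1, closing at 1/unit, collide at t=1
Earliest collision: t=1/2 between 1 and 2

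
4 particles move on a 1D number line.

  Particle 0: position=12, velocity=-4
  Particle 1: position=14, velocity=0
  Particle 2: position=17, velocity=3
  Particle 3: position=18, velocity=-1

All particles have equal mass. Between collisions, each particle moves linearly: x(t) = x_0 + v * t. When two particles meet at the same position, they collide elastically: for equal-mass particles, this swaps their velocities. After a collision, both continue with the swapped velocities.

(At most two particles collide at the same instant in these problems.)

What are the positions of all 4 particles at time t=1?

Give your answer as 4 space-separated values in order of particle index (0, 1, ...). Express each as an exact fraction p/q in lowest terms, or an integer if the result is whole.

Answer: 8 14 17 20

Derivation:
Collision at t=1/4: particles 2 and 3 swap velocities; positions: p0=11 p1=14 p2=71/4 p3=71/4; velocities now: v0=-4 v1=0 v2=-1 v3=3
Advance to t=1 (no further collisions before then); velocities: v0=-4 v1=0 v2=-1 v3=3; positions = 8 14 17 20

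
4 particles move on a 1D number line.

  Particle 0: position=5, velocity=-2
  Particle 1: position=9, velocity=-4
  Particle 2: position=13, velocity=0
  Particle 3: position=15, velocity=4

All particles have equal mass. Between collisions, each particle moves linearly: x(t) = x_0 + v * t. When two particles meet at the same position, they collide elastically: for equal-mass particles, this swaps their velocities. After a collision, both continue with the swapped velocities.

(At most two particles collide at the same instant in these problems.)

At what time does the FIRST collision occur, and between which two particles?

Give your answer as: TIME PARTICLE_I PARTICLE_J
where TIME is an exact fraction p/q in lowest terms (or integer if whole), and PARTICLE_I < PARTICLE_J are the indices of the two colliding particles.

Answer: 2 0 1

Derivation:
Pair (0,1): pos 5,9 vel -2,-4 -> gap=4, closing at 2/unit, collide at t=2
Pair (1,2): pos 9,13 vel -4,0 -> not approaching (rel speed -4 <= 0)
Pair (2,3): pos 13,15 vel 0,4 -> not approaching (rel speed -4 <= 0)
Earliest collision: t=2 between 0 and 1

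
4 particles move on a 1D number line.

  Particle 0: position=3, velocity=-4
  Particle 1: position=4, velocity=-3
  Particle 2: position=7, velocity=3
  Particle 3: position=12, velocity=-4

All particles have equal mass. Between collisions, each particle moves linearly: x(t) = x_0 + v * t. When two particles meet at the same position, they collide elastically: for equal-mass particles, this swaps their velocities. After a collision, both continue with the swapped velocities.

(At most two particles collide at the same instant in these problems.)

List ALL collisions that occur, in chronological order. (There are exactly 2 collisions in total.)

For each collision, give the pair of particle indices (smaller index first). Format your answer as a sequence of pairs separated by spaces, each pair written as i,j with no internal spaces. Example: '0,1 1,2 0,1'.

Collision at t=5/7: particles 2 and 3 swap velocities; positions: p0=1/7 p1=13/7 p2=64/7 p3=64/7; velocities now: v0=-4 v1=-3 v2=-4 v3=3
Collision at t=8: particles 1 and 2 swap velocities; positions: p0=-29 p1=-20 p2=-20 p3=31; velocities now: v0=-4 v1=-4 v2=-3 v3=3

Answer: 2,3 1,2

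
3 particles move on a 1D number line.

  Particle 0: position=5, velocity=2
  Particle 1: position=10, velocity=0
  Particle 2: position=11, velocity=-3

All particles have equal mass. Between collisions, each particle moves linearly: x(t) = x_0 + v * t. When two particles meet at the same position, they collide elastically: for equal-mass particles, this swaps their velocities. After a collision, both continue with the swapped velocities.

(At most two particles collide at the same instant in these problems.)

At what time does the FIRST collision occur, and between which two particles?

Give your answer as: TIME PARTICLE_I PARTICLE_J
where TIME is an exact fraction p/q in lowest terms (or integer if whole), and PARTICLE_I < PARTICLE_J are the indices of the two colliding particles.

Pair (0,1): pos 5,10 vel 2,0 -> gap=5, closing at 2/unit, collide at t=5/2
Pair (1,2): pos 10,11 vel 0,-3 -> gap=1, closing at 3/unit, collide at t=1/3
Earliest collision: t=1/3 between 1 and 2

Answer: 1/3 1 2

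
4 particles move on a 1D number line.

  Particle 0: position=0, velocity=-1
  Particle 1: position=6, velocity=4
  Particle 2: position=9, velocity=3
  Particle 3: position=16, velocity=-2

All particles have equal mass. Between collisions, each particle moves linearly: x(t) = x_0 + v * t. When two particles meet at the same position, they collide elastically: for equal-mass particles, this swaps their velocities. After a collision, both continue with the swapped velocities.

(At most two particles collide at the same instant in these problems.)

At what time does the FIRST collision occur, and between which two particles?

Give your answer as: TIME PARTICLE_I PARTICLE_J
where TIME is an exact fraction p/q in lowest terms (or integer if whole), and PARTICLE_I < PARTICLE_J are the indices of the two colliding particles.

Pair (0,1): pos 0,6 vel -1,4 -> not approaching (rel speed -5 <= 0)
Pair (1,2): pos 6,9 vel 4,3 -> gap=3, closing at 1/unit, collide at t=3
Pair (2,3): pos 9,16 vel 3,-2 -> gap=7, closing at 5/unit, collide at t=7/5
Earliest collision: t=7/5 between 2 and 3

Answer: 7/5 2 3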